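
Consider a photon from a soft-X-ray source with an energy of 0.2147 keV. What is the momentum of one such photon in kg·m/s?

Use c = 2.99792458e8 m/s, 1 eV = 1.602176634e-19 J.
In SI units: E = 0.2147 keV = 3.4399e-17 J.
Apply p = E/c: p = 1.147e-25 kg·m/s.
So p ≈ 1.15e-25 kg·m/s.

1.15e-25 kg·m/s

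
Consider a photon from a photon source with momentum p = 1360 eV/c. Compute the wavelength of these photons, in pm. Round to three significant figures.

First convert: p = 1360 eV/c = 7.2682 × 10^-25 kg·m/s.
Since λ = h/p for a photon, λ = 9.116 × 10^-10 m.
Converting to pm: λ = 911.6 pm ≈ 912 pm.

912 pm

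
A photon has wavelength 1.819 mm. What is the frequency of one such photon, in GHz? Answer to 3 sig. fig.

165 GHz

Use c = 2.99792458 × 10^8 m/s.
Convert to SI: λ = 1.819 mm = 0.001819 m.
Apply f = c/λ: f = 1.648 × 10^11 Hz.
Converting to GHz: f = 164.8 GHz ≈ 165 GHz.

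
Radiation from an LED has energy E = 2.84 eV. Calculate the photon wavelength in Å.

In SI units: E = 2.84 eV = 4.5502e-19 J.
Since λ = hc/E for a photon, λ = 4.366e-7 m.
Converting to Å: λ = 4366 Å ≈ 4370 Å.

4370 Å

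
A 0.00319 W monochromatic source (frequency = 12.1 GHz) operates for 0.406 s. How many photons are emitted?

1.62e20 photons

Total energy: E_total = P·t = 0.00319 × 0.406 = 0.001295 J.
Per-photon energy: E = 8.018e-24 J.
N = E_total / E_photon = 1.62e20.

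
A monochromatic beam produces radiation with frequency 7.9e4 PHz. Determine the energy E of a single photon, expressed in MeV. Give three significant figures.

Convert to SI: f = 7.9e4 PHz = 7.9e19 Hz.
For a photon E = hf, so E = 5.235e-14 J.
Converting to MeV: E = 0.3267 MeV ≈ 0.327 MeV.

0.327 MeV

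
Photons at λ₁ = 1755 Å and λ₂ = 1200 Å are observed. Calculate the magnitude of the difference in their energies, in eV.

Using E = hc/λ: E₁ = 1.1319e-18 J, E₂ = 1.6554e-18 J.
|ΔE| = |1.1319e-18 − 1.6554e-18| = 5.23e-19 J = 3.27 eV.

3.27 eV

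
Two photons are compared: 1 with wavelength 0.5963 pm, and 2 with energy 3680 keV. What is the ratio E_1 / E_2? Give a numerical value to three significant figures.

E_1 = 3.331e-13 J (from wavelength = 0.5963 pm, via E = hc/λ).
E_2 = 5.896e-13 J (from energy = 3680 keV, via E given directly).
Ratio = 3.331e-13 / 5.896e-13 = 0.565.

0.565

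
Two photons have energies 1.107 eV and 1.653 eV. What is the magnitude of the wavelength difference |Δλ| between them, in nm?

370 nm

Using λ = hc/E: λ₁ = 1.1200 × 10^-6 m, λ₂ = 7.5006 × 10^-7 m.
|Δλ| = |1.1200 × 10^-6 − 7.5006 × 10^-7| = 3.70 × 10^-7 m = 370 nm.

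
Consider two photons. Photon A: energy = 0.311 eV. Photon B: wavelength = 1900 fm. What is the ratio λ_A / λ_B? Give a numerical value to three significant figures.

2.10e6

λ_A = 3.987e-6 m (from energy = 0.311 eV, via λ = hc/E).
λ_B = 1.900e-12 m (from wavelength = 1900 fm, via λ given directly).
Ratio = 3.987e-6 / 1.900e-12 = 2.10e6.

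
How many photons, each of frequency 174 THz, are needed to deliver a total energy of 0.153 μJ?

1.33e12 photons

Per-photon energy: E = 1.153e-19 J (from frequency = 174 THz).
N = E_total / E_photon = 1.53e-7 J / 1.153e-19 J = 1.33e12.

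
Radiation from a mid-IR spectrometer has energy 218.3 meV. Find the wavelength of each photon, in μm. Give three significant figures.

Use h = 6.62607015 × 10^-34 J·s, c = 2.99792458 × 10^8 m/s, 1 eV = 1.602176634 × 10^-19 J.
First convert: E = 218.3 meV = 3.4976 × 10^-20 J.
Apply λ = hc/E: λ = 5.680 × 10^-6 m.
Converting to μm: λ = 5.680 μm ≈ 5.68 μm.

5.68 μm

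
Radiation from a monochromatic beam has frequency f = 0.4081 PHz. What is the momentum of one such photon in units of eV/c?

1.69 eV/c

Take h = 6.62607015·10^-34 J·s, c = 2.99792458·10^8 m/s, 1 eV = 1.602176634·10^-19 J.
First convert: f = 0.4081 PHz = 4.081·10^14 Hz.
For a photon p = hf/c, so p = 9.020·10^-28 kg·m/s.
Converting to eV/c: p = 1.688 eV/c ≈ 1.69 eV/c.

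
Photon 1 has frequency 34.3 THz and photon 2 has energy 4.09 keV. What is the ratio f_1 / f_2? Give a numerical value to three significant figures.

f_1 = 3.430e13 Hz (from frequency = 34.3 THz, via f given directly).
f_2 = 9.890e17 Hz (from energy = 4.09 keV, via f = E/h).
Ratio = 3.430e13 / 9.890e17 = 3.47e-5.

3.47e-5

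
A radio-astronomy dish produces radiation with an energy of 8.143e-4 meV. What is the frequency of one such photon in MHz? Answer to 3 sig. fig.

Use h = 6.62607015e-34 J·s, 1 eV = 1.602176634e-19 J.
In SI units: E = 8.143e-4 meV = 1.3047e-25 J.
Since f = E/h for a photon, f = 1.969e8 Hz.
Converting to MHz: f = 196.9 MHz ≈ 197 MHz.

197 MHz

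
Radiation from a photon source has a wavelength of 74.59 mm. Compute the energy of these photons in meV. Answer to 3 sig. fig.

Use h = 6.62607015 × 10^-34 J·s, c = 2.99792458 × 10^8 m/s, 1 eV = 1.602176634 × 10^-19 J.
In SI units: λ = 74.59 mm = 0.07459 m.
The photon relation is E = hc/λ, giving E = 2.663 × 10^-24 J.
Converting to meV: E = 0.01662 meV ≈ 0.0166 meV.

0.0166 meV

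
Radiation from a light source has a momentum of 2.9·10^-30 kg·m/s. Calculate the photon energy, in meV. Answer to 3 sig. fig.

5.43 meV

(c = 2.99792458·10^8 m/s, 1 eV = 1.602176634·10^-19 J.)
Apply E = pc: E = 8.694·10^-22 J.
Converting to meV: E = 5.426 meV ≈ 5.43 meV.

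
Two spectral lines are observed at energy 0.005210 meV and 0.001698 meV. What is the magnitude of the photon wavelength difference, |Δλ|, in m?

Using λ = hc/E: λ₁ = 0.23797 m, λ₂ = 0.73018 m.
|Δλ| = |0.23797 − 0.73018| = 0.492 m.

0.492 m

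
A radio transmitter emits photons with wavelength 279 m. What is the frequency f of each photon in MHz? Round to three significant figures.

1.07 MHz

Take c = 2.99792458e8 m/s.
The photon relation is f = c/λ, giving f = 1.075e6 Hz.
Converting to MHz: f = 1.075 MHz ≈ 1.07 MHz.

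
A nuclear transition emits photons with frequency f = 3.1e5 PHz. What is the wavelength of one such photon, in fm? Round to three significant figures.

967 fm

(c = 2.99792458e8 m/s.)
In SI units: f = 3.1e5 PHz = 3.1e20 Hz.
Since λ = c/f for a photon, λ = 9.671e-13 m.
Converting to fm: λ = 967.1 fm ≈ 967 fm.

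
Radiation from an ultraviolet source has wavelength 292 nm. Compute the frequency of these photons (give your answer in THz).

Take c = 2.99792458e8 m/s.
First convert: λ = 292 nm = 2.92e-7 m.
Since f = c/λ for a photon, f = 1.027e15 Hz.
Converting to THz: f = 1027 THz ≈ 1030 THz.

1030 THz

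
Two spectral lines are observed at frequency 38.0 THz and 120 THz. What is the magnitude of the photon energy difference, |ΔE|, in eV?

Using E = hf: E₁ = 2.518·10^-20 J, E₂ = 7.951·10^-20 J.
|ΔE| = |2.518·10^-20 − 7.951·10^-20| = 5.43·10^-20 J = 0.339 eV.

0.339 eV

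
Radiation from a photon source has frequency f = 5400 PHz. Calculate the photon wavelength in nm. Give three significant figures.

0.0555 nm

First convert: f = 5400 PHz = 5.4e18 Hz.
The photon relation is λ = c/f, giving λ = 5.552e-11 m.
Converting to nm: λ = 0.05552 nm ≈ 0.0555 nm.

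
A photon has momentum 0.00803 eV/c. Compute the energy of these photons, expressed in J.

1.29 × 10^-21 J

Convert to SI: p = 0.00803 eV/c = 4.2915 × 10^-30 kg·m/s.
Since E = pc for a photon, E = 1.287 × 10^-21 J.
So E ≈ 1.29 × 10^-21 J.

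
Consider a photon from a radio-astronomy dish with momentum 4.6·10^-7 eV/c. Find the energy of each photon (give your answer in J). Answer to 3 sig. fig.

7.37·10^-26 J

Use c = 2.99792458·10^8 m/s, 1 eV = 1.602176634·10^-19 J.
First convert: p = 4.6·10^-7 eV/c = 2.4584·10^-34 kg·m/s.
Apply E = pc: E = 7.370·10^-26 J.
So E ≈ 7.37·10^-26 J.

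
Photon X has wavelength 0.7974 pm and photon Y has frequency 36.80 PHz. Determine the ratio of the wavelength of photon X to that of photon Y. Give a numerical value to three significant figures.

9.79e-5

λ_X = 7.974e-13 m (from wavelength = 0.7974 pm, via λ given directly).
λ_Y = 8.147e-9 m (from frequency = 36.80 PHz, via λ = c/f).
Ratio = 7.974e-13 / 8.147e-9 = 9.79e-5.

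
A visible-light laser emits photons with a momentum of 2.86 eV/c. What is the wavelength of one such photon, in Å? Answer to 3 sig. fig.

4340 Å

Use h = 6.62607015e-34 J·s, c = 2.99792458e8 m/s, 1 eV = 1.602176634e-19 J.
In SI units: p = 2.86 eV/c = 1.5285e-27 kg·m/s.
The photon relation is λ = h/p, giving λ = 4.335e-7 m.
Converting to Å: λ = 4335 Å ≈ 4340 Å.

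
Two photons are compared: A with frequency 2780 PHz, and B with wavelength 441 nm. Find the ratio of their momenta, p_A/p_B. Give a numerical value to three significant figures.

p_A = 6.144e-24 kg·m/s (from frequency = 2780 PHz, via p = hf/c).
p_B = 1.503e-27 kg·m/s (from wavelength = 441 nm, via p = h/λ).
Ratio = 6.144e-24 / 1.503e-27 = 4090.

4090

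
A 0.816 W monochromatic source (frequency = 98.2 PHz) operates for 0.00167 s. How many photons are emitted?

Total energy: E_total = P·t = 0.816 × 0.00167 = 0.001363 J.
Per-photon energy: E = 6.507·10^-17 J.
N = E_total / E_photon = 2.09·10^13.

2.09·10^13 photons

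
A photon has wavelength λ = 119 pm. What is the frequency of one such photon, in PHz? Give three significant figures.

2520 PHz

Use c = 2.99792458e8 m/s.
First convert: λ = 119 pm = 1.19e-10 m.
The photon relation is f = c/λ, giving f = 2.519e18 Hz.
Converting to PHz: f = 2519 PHz ≈ 2520 PHz.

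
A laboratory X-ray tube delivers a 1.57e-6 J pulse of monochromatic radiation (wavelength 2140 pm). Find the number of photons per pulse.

Per-photon energy: E = 9.282e-17 J (from wavelength = 2140 pm).
N = E_total / E_photon = 1.57e-6 J / 9.282e-17 J = 1.69e10.

1.69e10 photons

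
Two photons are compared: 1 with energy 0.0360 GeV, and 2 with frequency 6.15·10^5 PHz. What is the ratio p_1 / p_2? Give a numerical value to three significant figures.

14.2

p_1 = 1.924·10^-20 kg·m/s (from energy = 0.0360 GeV, via p = E/c).
p_2 = 1.359·10^-21 kg·m/s (from frequency = 6.15·10^5 PHz, via p = hf/c).
Ratio = 1.924·10^-20 / 1.359·10^-21 = 14.2.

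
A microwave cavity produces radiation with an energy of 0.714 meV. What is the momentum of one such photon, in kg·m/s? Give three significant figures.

3.82·10^-31 kg·m/s

Use c = 2.99792458·10^8 m/s, 1 eV = 1.602176634·10^-19 J.
In SI units: E = 0.714 meV = 1.1440·10^-22 J.
Since p = E/c for a photon, p = 3.816·10^-31 kg·m/s.
So p ≈ 3.82·10^-31 kg·m/s.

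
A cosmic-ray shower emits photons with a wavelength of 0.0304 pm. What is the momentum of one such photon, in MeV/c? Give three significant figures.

40.8 MeV/c

(h = 6.62607015 × 10^-34 J·s, c = 2.99792458 × 10^8 m/s, 1 eV = 1.602176634 × 10^-19 J.)
In SI units: λ = 0.0304 pm = 3.04 × 10^-14 m.
For a photon p = h/λ, so p = 2.180 × 10^-20 kg·m/s.
Converting to MeV/c: p = 40.78 MeV/c ≈ 40.8 MeV/c.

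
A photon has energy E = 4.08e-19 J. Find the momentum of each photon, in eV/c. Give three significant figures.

2.55 eV/c

Use c = 2.99792458e8 m/s, 1 eV = 1.602176634e-19 J.
For a photon p = E/c, so p = 1.361e-27 kg·m/s.
Converting to eV/c: p = 2.547 eV/c ≈ 2.55 eV/c.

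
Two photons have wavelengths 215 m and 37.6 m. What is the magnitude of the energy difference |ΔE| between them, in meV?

2.72 × 10^-5 meV

Using E = hc/λ: E₁ = 9.239 × 10^-28 J, E₂ = 5.283 × 10^-27 J.
|ΔE| = |9.239 × 10^-28 − 5.283 × 10^-27| = 4.36 × 10^-27 J = 2.72 × 10^-5 meV.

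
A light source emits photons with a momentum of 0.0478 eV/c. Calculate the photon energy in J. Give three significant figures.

7.66 × 10^-21 J

In SI units: p = 0.0478 eV/c = 2.5546 × 10^-29 kg·m/s.
For a photon E = pc, so E = 7.658 × 10^-21 J.
So E ≈ 7.66 × 10^-21 J.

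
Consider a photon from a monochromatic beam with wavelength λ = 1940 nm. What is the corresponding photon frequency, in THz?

155 THz

Use c = 2.99792458 × 10^8 m/s.
In SI units: λ = 1940 nm = 1.94 × 10^-6 m.
Apply f = c/λ: f = 1.545 × 10^14 Hz.
Converting to THz: f = 154.5 THz ≈ 155 THz.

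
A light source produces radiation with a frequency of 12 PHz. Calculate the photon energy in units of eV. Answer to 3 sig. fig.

Use h = 6.62607015 × 10^-34 J·s, 1 eV = 1.602176634 × 10^-19 J.
Convert to SI: f = 12 PHz = 1.2 × 10^16 Hz.
For a photon E = hf, so E = 7.951 × 10^-18 J.
Converting to eV: E = 49.63 eV ≈ 49.6 eV.

49.6 eV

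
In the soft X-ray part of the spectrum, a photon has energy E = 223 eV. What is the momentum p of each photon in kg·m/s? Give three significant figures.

First convert: E = 223 eV = 3.5729 × 10^-17 J.
For a photon p = E/c, so p = 1.192 × 10^-25 kg·m/s.
So p ≈ 1.19 × 10^-25 kg·m/s.

1.19 × 10^-25 kg·m/s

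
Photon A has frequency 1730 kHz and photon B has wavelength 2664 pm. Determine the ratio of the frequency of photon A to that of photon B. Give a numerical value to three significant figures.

f_A = 1.730e6 Hz (from frequency = 1730 kHz, via f given directly).
f_B = 1.125e17 Hz (from wavelength = 2664 pm, via f = c/λ).
Ratio = 1.730e6 / 1.125e17 = 1.54e-11.

1.54e-11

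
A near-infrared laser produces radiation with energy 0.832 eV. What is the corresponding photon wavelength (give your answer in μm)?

Convert to SI: E = 0.832 eV = 1.3330 × 10^-19 J.
The photon relation is λ = hc/E, giving λ = 1.490 × 10^-6 m.
Converting to μm: λ = 1.490 μm ≈ 1.49 μm.

1.49 μm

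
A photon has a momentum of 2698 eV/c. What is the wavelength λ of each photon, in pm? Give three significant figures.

460 pm

Use h = 6.62607015 × 10^-34 J·s, c = 2.99792458 × 10^8 m/s, 1 eV = 1.602176634 × 10^-19 J.
Convert to SI: p = 2698 eV/c = 1.4419 × 10^-24 kg·m/s.
The photon relation is λ = h/p, giving λ = 4.595 × 10^-10 m.
Converting to pm: λ = 459.5 pm ≈ 460 pm.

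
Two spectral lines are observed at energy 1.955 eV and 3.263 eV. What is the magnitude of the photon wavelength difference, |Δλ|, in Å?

Using λ = hc/E: λ₁ = 6.3419·10^-7 m, λ₂ = 3.7997·10^-7 m.
|Δλ| = |6.3419·10^-7 − 3.7997·10^-7| = 2.54·10^-7 m = 2540 Å.

2540 Å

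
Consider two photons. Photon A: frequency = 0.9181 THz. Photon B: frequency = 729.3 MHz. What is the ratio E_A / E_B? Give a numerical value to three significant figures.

E_A = 6.083e-22 J (from frequency = 0.9181 THz, via E = hf).
E_B = 4.832e-25 J (from frequency = 729.3 MHz, via E = hf).
Ratio = 6.083e-22 / 4.832e-25 = 1260.

1260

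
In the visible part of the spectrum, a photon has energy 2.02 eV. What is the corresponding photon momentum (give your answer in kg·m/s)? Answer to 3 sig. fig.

(c = 2.99792458e8 m/s, 1 eV = 1.602176634e-19 J.)
In SI units: E = 2.02 eV = 3.2364e-19 J.
For a photon p = E/c, so p = 1.080e-27 kg·m/s.
So p ≈ 1.08e-27 kg·m/s.

1.08e-27 kg·m/s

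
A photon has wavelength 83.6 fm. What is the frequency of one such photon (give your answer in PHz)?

3.59e6 PHz

Convert to SI: λ = 83.6 fm = 8.36e-14 m.
For a photon f = c/λ, so f = 3.586e21 Hz.
Converting to PHz: f = 3.586e6 PHz ≈ 3.59e6 PHz.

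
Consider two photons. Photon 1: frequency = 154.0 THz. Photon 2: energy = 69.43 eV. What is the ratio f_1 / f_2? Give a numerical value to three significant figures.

9.17e-3

f_1 = 1.540e14 Hz (from frequency = 154.0 THz, via f given directly).
f_2 = 1.679e16 Hz (from energy = 69.43 eV, via f = E/h).
Ratio = 1.540e14 / 1.679e16 = 9.17e-3.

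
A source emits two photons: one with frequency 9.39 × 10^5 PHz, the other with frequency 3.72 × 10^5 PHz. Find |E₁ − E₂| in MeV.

2.34 MeV

Using E = hf: E₁ = 6.222 × 10^-13 J, E₂ = 2.465 × 10^-13 J.
|ΔE| = |6.222 × 10^-13 − 2.465 × 10^-13| = 3.76 × 10^-13 J = 2.34 MeV.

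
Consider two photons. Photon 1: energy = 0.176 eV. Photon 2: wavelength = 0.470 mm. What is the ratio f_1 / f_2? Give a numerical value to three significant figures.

66.7

f_1 = 4.256 × 10^13 Hz (from energy = 0.176 eV, via f = E/h).
f_2 = 6.379 × 10^11 Hz (from wavelength = 0.470 mm, via f = c/λ).
Ratio = 4.256 × 10^13 / 6.379 × 10^11 = 66.7.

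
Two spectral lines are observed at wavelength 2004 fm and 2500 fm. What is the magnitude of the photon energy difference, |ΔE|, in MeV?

Using E = hc/λ: E₁ = 9.9124·10^-14 J, E₂ = 7.9458·10^-14 J.
|ΔE| = |9.9124·10^-14 − 7.9458·10^-14| = 1.97·10^-14 J = 0.123 MeV.

0.123 MeV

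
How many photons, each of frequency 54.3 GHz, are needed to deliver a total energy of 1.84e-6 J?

Per-photon energy: E = 3.598e-23 J (from frequency = 54.3 GHz).
N = E_total / E_photon = 1.84e-6 J / 3.598e-23 J = 5.11e16.

5.11e16 photons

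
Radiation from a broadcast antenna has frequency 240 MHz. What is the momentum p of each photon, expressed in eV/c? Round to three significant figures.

9.93 × 10^-7 eV/c

Convert to SI: f = 240 MHz = 2.4 × 10^8 Hz.
For a photon p = hf/c, so p = 5.305 × 10^-34 kg·m/s.
Converting to eV/c: p = 9.926 × 10^-7 eV/c ≈ 9.93 × 10^-7 eV/c.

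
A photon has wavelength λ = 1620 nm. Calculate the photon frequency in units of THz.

185 THz

In SI units: λ = 1620 nm = 1.62 × 10^-6 m.
Since f = c/λ for a photon, f = 1.851 × 10^14 Hz.
Converting to THz: f = 185.1 THz ≈ 185 THz.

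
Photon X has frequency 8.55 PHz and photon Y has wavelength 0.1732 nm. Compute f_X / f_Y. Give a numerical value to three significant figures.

f_X = 8.550 × 10^15 Hz (from frequency = 8.55 PHz, via f given directly).
f_Y = 1.731 × 10^18 Hz (from wavelength = 0.1732 nm, via f = c/λ).
Ratio = 8.550 × 10^15 / 1.731 × 10^18 = 4.94 × 10^-3.

4.94 × 10^-3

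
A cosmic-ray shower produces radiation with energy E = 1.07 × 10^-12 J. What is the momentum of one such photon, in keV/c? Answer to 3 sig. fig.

6680 keV/c

Use c = 2.99792458 × 10^8 m/s, 1 eV = 1.602176634 × 10^-19 J.
Apply p = E/c: p = 3.569 × 10^-21 kg·m/s.
Converting to keV/c: p = 6678 keV/c ≈ 6680 keV/c.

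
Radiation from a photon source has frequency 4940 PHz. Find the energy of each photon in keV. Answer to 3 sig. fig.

20.4 keV

Convert to SI: f = 4940 PHz = 4.94·10^18 Hz.
Since E = hf for a photon, E = 3.273·10^-15 J.
Converting to keV: E = 20.43 keV ≈ 20.4 keV.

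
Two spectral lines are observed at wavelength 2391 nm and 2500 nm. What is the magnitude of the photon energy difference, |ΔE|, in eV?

0.0226 eV

Using E = hc/λ: E₁ = 8.3080e-20 J, E₂ = 7.9458e-20 J.
|ΔE| = |8.3080e-20 − 7.9458e-20| = 3.62e-21 J = 0.0226 eV.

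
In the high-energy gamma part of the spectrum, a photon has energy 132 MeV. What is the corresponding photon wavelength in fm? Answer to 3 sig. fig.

9.39 fm

Use h = 6.62607015 × 10^-34 J·s, c = 2.99792458 × 10^8 m/s, 1 eV = 1.602176634 × 10^-19 J.
First convert: E = 132 MeV = 2.1149 × 10^-11 J.
Since λ = hc/E for a photon, λ = 9.393 × 10^-15 m.
Converting to fm: λ = 9.393 fm ≈ 9.39 fm.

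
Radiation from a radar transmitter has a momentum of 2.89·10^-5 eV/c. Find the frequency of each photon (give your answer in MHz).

(h = 6.62607015·10^-34 J·s, c = 2.99792458·10^8 m/s, 1 eV = 1.602176634·10^-19 J.)
In SI units: p = 2.89·10^-5 eV/c = 1.5445·10^-32 kg·m/s.
Since f = pc/h for a photon, f = 6.988·10^9 Hz.
Converting to MHz: f = 6988 MHz ≈ 6990 MHz.

6990 MHz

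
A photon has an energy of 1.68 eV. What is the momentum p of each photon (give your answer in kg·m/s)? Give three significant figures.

8.98·10^-28 kg·m/s

Use c = 2.99792458·10^8 m/s, 1 eV = 1.602176634·10^-19 J.
First convert: E = 1.68 eV = 2.6917·10^-19 J.
For a photon p = E/c, so p = 8.978·10^-28 kg·m/s.
So p ≈ 8.98·10^-28 kg·m/s.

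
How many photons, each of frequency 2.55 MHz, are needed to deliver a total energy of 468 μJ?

2.77 × 10^23 photons

Per-photon energy: E = 1.690 × 10^-27 J (from frequency = 2.55 MHz).
N = E_total / E_photon = 4.68 × 10^-4 J / 1.690 × 10^-27 J = 2.77 × 10^23.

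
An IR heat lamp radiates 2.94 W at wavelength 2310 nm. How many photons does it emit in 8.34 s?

2.85 × 10^20 photons

Total energy: E_total = P·t = 2.94 × 8.34 = 24.52 J.
Per-photon energy: E = 8.599 × 10^-20 J.
N = E_total / E_photon = 2.85 × 10^20.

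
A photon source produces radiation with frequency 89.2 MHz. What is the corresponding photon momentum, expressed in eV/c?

3.69e-7 eV/c

First convert: f = 89.2 MHz = 8.92e7 Hz.
For a photon p = hf/c, so p = 1.972e-34 kg·m/s.
Converting to eV/c: p = 3.689e-7 eV/c ≈ 3.69e-7 eV/c.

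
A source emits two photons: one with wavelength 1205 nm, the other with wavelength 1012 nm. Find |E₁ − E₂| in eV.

0.196 eV

Using E = hc/λ: E₁ = 1.6485 × 10^-19 J, E₂ = 1.9629 × 10^-19 J.
|ΔE| = |1.6485 × 10^-19 − 1.9629 × 10^-19| = 3.14 × 10^-20 J = 0.196 eV.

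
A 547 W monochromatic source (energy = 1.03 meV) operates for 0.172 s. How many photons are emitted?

Total energy: E_total = P·t = 547 × 0.172 = 94.08 J.
Per-photon energy: E = 1.650 × 10^-22 J.
N = E_total / E_photon = 5.70 × 10^23.

5.70 × 10^23 photons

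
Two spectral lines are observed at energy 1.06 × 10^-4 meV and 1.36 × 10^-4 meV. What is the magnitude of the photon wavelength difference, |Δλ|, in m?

2.58 m

Using λ = hc/E: λ₁ = 11.70 m, λ₂ = 9.116 m.
|Δλ| = |11.70 − 9.116| = 2.58 m.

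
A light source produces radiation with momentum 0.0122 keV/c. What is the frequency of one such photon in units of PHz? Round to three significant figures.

(h = 6.62607015 × 10^-34 J·s, c = 2.99792458 × 10^8 m/s, 1 eV = 1.602176634 × 10^-19 J.)
Convert to SI: p = 0.0122 keV/c = 6.5200 × 10^-27 kg·m/s.
Since f = pc/h for a photon, f = 2.950 × 10^15 Hz.
Converting to PHz: f = 2.950 PHz ≈ 2.95 PHz.

2.95 PHz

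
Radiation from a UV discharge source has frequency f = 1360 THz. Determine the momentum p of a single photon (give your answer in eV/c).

Convert to SI: f = 1360 THz = 1.36e15 Hz.
The photon relation is p = hf/c, giving p = 3.006e-27 kg·m/s.
Converting to eV/c: p = 5.625 eV/c ≈ 5.62 eV/c.

5.62 eV/c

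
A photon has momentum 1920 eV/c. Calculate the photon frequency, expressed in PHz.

464 PHz

First convert: p = 1920 eV/c = 1.0261 × 10^-24 kg·m/s.
The photon relation is f = pc/h, giving f = 4.643 × 10^17 Hz.
Converting to PHz: f = 464.3 PHz ≈ 464 PHz.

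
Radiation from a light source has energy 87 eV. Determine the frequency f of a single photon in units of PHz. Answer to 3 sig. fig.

21.0 PHz

First convert: E = 87 eV = 1.3939 × 10^-17 J.
The photon relation is f = E/h, giving f = 2.104 × 10^16 Hz.
Converting to PHz: f = 21.04 PHz ≈ 21.0 PHz.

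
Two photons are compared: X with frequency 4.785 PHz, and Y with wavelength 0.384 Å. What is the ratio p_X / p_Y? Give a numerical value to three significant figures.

6.13e-4

p_X = 1.058e-26 kg·m/s (from frequency = 4.785 PHz, via p = hf/c).
p_Y = 1.726e-23 kg·m/s (from wavelength = 0.384 Å, via p = h/λ).
Ratio = 1.058e-26 / 1.726e-23 = 6.13e-4.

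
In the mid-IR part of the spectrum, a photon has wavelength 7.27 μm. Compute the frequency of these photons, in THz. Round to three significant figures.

41.2 THz

First convert: λ = 7.27 μm = 7.27 × 10^-6 m.
Since f = c/λ for a photon, f = 4.124 × 10^13 Hz.
Converting to THz: f = 41.24 THz ≈ 41.2 THz.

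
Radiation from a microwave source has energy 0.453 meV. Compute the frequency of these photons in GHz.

110 GHz

Take h = 6.62607015e-34 J·s, 1 eV = 1.602176634e-19 J.
In SI units: E = 0.453 meV = 7.2579e-23 J.
For a photon f = E/h, so f = 1.095e11 Hz.
Converting to GHz: f = 109.5 GHz ≈ 110 GHz.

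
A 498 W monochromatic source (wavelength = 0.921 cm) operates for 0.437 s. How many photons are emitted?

1.01e25 photons

Total energy: E_total = P·t = 498 × 0.437 = 217.6 J.
Per-photon energy: E = 2.157e-23 J.
N = E_total / E_photon = 1.01e25.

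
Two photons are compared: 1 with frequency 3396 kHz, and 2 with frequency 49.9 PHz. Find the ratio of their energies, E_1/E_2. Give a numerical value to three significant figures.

E_1 = 2.250 × 10^-27 J (from frequency = 3396 kHz, via E = hf).
E_2 = 3.306 × 10^-17 J (from frequency = 49.9 PHz, via E = hf).
Ratio = 2.250 × 10^-27 / 3.306 × 10^-17 = 6.81 × 10^-11.

6.81 × 10^-11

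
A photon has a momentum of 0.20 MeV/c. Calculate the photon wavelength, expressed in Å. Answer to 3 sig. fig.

Take h = 6.62607015·10^-34 J·s, c = 2.99792458·10^8 m/s, 1 eV = 1.602176634·10^-19 J.
In SI units: p = 0.20 MeV/c = 1.0689·10^-22 kg·m/s.
Since λ = h/p for a photon, λ = 6.199·10^-12 m.
Converting to Å: λ = 0.06199 Å ≈ 0.0620 Å.

0.0620 Å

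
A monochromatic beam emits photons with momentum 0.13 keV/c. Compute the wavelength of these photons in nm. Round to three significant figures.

(h = 6.62607015e-34 J·s, c = 2.99792458e8 m/s, 1 eV = 1.602176634e-19 J.)
Convert to SI: p = 0.13 keV/c = 6.9476e-26 kg·m/s.
Since λ = h/p for a photon, λ = 9.537e-9 m.
Converting to nm: λ = 9.537 nm ≈ 9.54 nm.

9.54 nm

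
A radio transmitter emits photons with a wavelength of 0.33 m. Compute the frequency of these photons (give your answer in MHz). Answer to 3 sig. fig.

908 MHz

(c = 2.99792458e8 m/s.)
Apply f = c/λ: f = 9.085e8 Hz.
Converting to MHz: f = 908.5 MHz ≈ 908 MHz.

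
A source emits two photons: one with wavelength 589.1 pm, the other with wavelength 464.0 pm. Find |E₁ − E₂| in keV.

0.567 keV

Using E = hc/λ: E₁ = 3.3720e-16 J, E₂ = 4.2811e-16 J.
|ΔE| = |3.3720e-16 − 4.2811e-16| = 9.09e-17 J = 0.567 keV.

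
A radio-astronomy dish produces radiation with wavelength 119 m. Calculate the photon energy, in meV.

1.04 × 10^-5 meV

Use h = 6.62607015 × 10^-34 J·s, c = 2.99792458 × 10^8 m/s, 1 eV = 1.602176634 × 10^-19 J.
Apply E = hc/λ: E = 1.669 × 10^-27 J.
Converting to meV: E = 1.042 × 10^-5 meV ≈ 1.04 × 10^-5 meV.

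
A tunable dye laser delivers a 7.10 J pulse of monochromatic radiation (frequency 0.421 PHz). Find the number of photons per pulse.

Per-photon energy: E = 2.790e-19 J (from frequency = 0.421 PHz).
N = E_total / E_photon = 7.10 J / 2.790e-19 J = 2.55e19.

2.55e19 photons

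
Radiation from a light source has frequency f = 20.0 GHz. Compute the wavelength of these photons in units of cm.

Take c = 2.99792458·10^8 m/s.
In SI units: f = 20.0 GHz = 2.00·10^10 Hz.
Since λ = c/f for a photon, λ = 0.01499 m.
Converting to cm: λ = 1.499 cm ≈ 1.50 cm.

1.50 cm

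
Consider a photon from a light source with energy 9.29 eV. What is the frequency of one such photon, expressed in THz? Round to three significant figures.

2250 THz

(h = 6.62607015·10^-34 J·s, 1 eV = 1.602176634·10^-19 J.)
First convert: E = 9.29 eV = 1.4884·10^-18 J.
Apply f = E/h: f = 2.246·10^15 Hz.
Converting to THz: f = 2246 THz ≈ 2250 THz.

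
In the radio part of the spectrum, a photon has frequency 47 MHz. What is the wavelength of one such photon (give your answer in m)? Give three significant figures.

First convert: f = 47 MHz = 4.7e7 Hz.
The photon relation is λ = c/f, giving λ = 6.379 m.
So λ ≈ 6.38 m.

6.38 m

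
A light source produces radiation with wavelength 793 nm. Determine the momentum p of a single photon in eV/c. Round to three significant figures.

1.56 eV/c

Convert to SI: λ = 793 nm = 7.93 × 10^-7 m.
Apply p = h/λ: p = 8.356 × 10^-28 kg·m/s.
Converting to eV/c: p = 1.563 eV/c ≈ 1.56 eV/c.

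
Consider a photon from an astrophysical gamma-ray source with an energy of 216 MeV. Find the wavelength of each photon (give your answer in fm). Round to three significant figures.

Use h = 6.62607015 × 10^-34 J·s, c = 2.99792458 × 10^8 m/s, 1 eV = 1.602176634 × 10^-19 J.
Convert to SI: E = 216 MeV = 3.4607 × 10^-11 J.
The photon relation is λ = hc/E, giving λ = 5.740 × 10^-15 m.
Converting to fm: λ = 5.740 fm ≈ 5.74 fm.

5.74 fm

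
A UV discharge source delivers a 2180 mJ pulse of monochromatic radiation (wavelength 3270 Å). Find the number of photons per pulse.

3.59·10^18 photons

Per-photon energy: E = 6.075·10^-19 J (from wavelength = 3270 Å).
N = E_total / E_photon = 2.18 J / 6.075·10^-19 J = 3.59·10^18.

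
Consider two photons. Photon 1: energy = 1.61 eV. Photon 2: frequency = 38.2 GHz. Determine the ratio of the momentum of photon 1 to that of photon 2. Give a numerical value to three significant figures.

1.02e4

p_1 = 8.604e-28 kg·m/s (from energy = 1.61 eV, via p = E/c).
p_2 = 8.443e-32 kg·m/s (from frequency = 38.2 GHz, via p = hf/c).
Ratio = 8.604e-28 / 8.443e-32 = 1.02e4.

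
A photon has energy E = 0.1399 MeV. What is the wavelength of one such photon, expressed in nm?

In SI units: E = 0.1399 MeV = 2.2414e-14 J.
The photon relation is λ = hc/E, giving λ = 8.862e-12 m.
Converting to nm: λ = 0.008862 nm ≈ 8.86e-3 nm.

8.86e-3 nm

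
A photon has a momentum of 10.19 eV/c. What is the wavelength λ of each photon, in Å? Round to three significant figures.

1220 Å

Convert to SI: p = 10.19 eV/c = 5.4458e-27 kg·m/s.
For a photon λ = h/p, so λ = 1.217e-7 m.
Converting to Å: λ = 1217 Å ≈ 1220 Å.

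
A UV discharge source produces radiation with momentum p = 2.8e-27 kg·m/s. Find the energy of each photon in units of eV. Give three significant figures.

5.24 eV

Take c = 2.99792458e8 m/s, 1 eV = 1.602176634e-19 J.
For a photon E = pc, so E = 8.394e-19 J.
Converting to eV: E = 5.239 eV ≈ 5.24 eV.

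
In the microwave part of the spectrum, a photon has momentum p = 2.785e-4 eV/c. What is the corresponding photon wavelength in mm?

4.45 mm

Take h = 6.62607015e-34 J·s, c = 2.99792458e8 m/s, 1 eV = 1.602176634e-19 J.
Convert to SI: p = 2.785e-4 eV/c = 1.4884e-31 kg·m/s.
Since λ = h/p for a photon, λ = 0.004452 m.
Converting to mm: λ = 4.452 mm ≈ 4.45 mm.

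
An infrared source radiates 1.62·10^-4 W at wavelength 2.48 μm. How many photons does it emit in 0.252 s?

Total energy: E_total = P·t = 1.62·10^-4 × 0.252 = 4.082·10^-5 J.
Per-photon energy: E = 8.010·10^-20 J.
N = E_total / E_photon = 5.10·10^14.

5.10·10^14 photons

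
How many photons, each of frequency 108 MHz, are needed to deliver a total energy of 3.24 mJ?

Per-photon energy: E = 7.156e-26 J (from frequency = 108 MHz).
N = E_total / E_photon = 0.00324 J / 7.156e-26 J = 4.53e22.

4.53e22 photons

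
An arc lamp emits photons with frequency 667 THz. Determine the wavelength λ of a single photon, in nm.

Convert to SI: f = 667 THz = 6.67e14 Hz.
Since λ = c/f for a photon, λ = 4.495e-7 m.
Converting to nm: λ = 449.5 nm ≈ 449 nm.

449 nm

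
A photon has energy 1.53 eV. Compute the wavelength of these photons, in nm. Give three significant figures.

(h = 6.62607015 × 10^-34 J·s, c = 2.99792458 × 10^8 m/s, 1 eV = 1.602176634 × 10^-19 J.)
In SI units: E = 1.53 eV = 2.4513 × 10^-19 J.
Since λ = hc/E for a photon, λ = 8.104 × 10^-7 m.
Converting to nm: λ = 810.4 nm ≈ 810 nm.

810 nm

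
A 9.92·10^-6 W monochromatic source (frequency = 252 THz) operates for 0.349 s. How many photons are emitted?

2.07·10^13 photons

Total energy: E_total = P·t = 9.92·10^-6 × 0.349 = 3.462·10^-6 J.
Per-photon energy: E = 1.670·10^-19 J.
N = E_total / E_photon = 2.07·10^13.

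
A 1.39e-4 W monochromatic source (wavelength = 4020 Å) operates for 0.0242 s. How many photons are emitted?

Total energy: E_total = P·t = 1.39e-4 × 0.0242 = 3.364e-6 J.
Per-photon energy: E = 4.941e-19 J.
N = E_total / E_photon = 6.81e12.

6.81e12 photons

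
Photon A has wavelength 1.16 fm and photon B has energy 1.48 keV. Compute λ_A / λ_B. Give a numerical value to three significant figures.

1.38e-6

λ_A = 1.160e-15 m (from wavelength = 1.16 fm, via λ given directly).
λ_B = 8.377e-10 m (from energy = 1.48 keV, via λ = hc/E).
Ratio = 1.160e-15 / 8.377e-10 = 1.38e-6.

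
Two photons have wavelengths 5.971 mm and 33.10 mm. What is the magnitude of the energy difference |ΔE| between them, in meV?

0.170 meV

Using E = hc/λ: E₁ = 3.3268·10^-23 J, E₂ = 6.0013·10^-24 J.
|ΔE| = |3.3268·10^-23 − 6.0013·10^-24| = 2.73·10^-23 J = 0.170 meV.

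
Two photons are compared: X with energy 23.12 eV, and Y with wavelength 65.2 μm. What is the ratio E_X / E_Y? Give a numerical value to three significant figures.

1220

E_X = 3.704·10^-18 J (from energy = 23.12 eV, via E given directly).
E_Y = 3.047·10^-21 J (from wavelength = 65.2 μm, via E = hc/λ).
Ratio = 3.704·10^-18 / 3.047·10^-21 = 1220.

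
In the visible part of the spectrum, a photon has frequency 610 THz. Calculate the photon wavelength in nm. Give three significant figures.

In SI units: f = 610 THz = 6.1 × 10^14 Hz.
Apply λ = c/f: λ = 4.915 × 10^-7 m.
Converting to nm: λ = 491.5 nm ≈ 491 nm.

491 nm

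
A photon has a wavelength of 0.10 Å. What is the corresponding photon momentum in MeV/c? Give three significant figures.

0.124 MeV/c

In SI units: λ = 0.10 Å = 1.0 × 10^-11 m.
For a photon p = h/λ, so p = 6.626 × 10^-23 kg·m/s.
Converting to MeV/c: p = 0.1240 MeV/c ≈ 0.124 MeV/c.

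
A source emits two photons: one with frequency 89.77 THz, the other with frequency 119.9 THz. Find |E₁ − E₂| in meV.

125 meV

Using E = hf: E₁ = 5.9482e-20 J, E₂ = 7.9447e-20 J.
|ΔE| = |5.9482e-20 − 7.9447e-20| = 2.00e-20 J = 125 meV.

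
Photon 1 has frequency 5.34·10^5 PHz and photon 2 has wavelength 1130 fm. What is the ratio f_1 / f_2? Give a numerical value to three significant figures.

f_1 = 5.340·10^20 Hz (from frequency = 5.34·10^5 PHz, via f given directly).
f_2 = 2.653·10^20 Hz (from wavelength = 1130 fm, via f = c/λ).
Ratio = 5.340·10^20 / 2.653·10^20 = 2.01.

2.01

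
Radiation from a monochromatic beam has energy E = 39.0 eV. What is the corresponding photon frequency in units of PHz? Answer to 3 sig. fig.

9.43 PHz

Take h = 6.62607015 × 10^-34 J·s, 1 eV = 1.602176634 × 10^-19 J.
First convert: E = 39.0 eV = 6.2485 × 10^-18 J.
Since f = E/h for a photon, f = 9.430 × 10^15 Hz.
Converting to PHz: f = 9.430 PHz ≈ 9.43 PHz.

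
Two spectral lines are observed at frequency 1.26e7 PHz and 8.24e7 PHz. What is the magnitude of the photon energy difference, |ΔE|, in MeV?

289 MeV

Using E = hf: E₁ = 8.349e-12 J, E₂ = 5.460e-11 J.
|ΔE| = |8.349e-12 − 5.460e-11| = 4.62e-11 J = 289 MeV.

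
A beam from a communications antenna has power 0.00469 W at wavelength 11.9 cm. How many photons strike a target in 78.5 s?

Total energy: E_total = P·t = 0.00469 × 78.5 = 0.3682 J.
Per-photon energy: E = 1.669 × 10^-24 J.
N = E_total / E_photon = 2.21 × 10^23.

2.21 × 10^23 photons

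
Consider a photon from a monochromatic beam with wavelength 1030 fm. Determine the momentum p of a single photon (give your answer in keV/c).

1200 keV/c

Convert to SI: λ = 1030 fm = 1.03 × 10^-12 m.
For a photon p = h/λ, so p = 6.433 × 10^-22 kg·m/s.
Converting to keV/c: p = 1204 keV/c ≈ 1200 keV/c.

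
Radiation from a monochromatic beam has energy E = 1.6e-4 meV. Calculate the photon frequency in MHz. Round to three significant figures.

First convert: E = 1.6e-4 meV = 2.5635e-26 J.
For a photon f = E/h, so f = 3.869e7 Hz.
Converting to MHz: f = 38.69 MHz ≈ 38.7 MHz.

38.7 MHz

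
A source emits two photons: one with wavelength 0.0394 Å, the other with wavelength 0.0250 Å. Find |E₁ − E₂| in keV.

181 keV

Using E = hc/λ: E₁ = 5.042e-14 J, E₂ = 7.946e-14 J.
|ΔE| = |5.042e-14 − 7.946e-14| = 2.90e-14 J = 181 keV.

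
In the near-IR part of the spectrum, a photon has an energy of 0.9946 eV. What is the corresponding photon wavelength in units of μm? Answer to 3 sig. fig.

(h = 6.62607015 × 10^-34 J·s, c = 2.99792458 × 10^8 m/s, 1 eV = 1.602176634 × 10^-19 J.)
In SI units: E = 0.9946 eV = 1.5935 × 10^-19 J.
For a photon λ = hc/E, so λ = 1.247 × 10^-6 m.
Converting to μm: λ = 1.247 μm ≈ 1.25 μm.

1.25 μm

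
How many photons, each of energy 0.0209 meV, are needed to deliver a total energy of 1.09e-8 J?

Per-photon energy: E = 3.349e-24 J (from energy = 0.0209 meV).
N = E_total / E_photon = 1.09e-8 J / 3.349e-24 J = 3.26e15.

3.26e15 photons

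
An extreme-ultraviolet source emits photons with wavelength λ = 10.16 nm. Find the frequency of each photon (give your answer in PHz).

Convert to SI: λ = 10.16 nm = 1.016 × 10^-8 m.
Apply f = c/λ: f = 2.951 × 10^16 Hz.
Converting to PHz: f = 29.51 PHz ≈ 29.5 PHz.

29.5 PHz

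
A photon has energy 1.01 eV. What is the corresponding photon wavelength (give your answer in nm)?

First convert: E = 1.01 eV = 1.6182e-19 J.
The photon relation is λ = hc/E, giving λ = 1.228e-6 m.
Converting to nm: λ = 1228 nm ≈ 1230 nm.

1230 nm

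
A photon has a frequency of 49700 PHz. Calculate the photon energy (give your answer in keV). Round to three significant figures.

First convert: f = 49700 PHz = 4.97e19 Hz.
The photon relation is E = hf, giving E = 3.293e-14 J.
Converting to keV: E = 205.5 keV ≈ 206 keV.

206 keV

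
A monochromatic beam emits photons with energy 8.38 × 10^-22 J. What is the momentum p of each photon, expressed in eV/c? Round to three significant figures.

5.23 × 10^-3 eV/c

Use c = 2.99792458 × 10^8 m/s, 1 eV = 1.602176634 × 10^-19 J.
The photon relation is p = E/c, giving p = 2.795 × 10^-30 kg·m/s.
Converting to eV/c: p = 0.005230 eV/c ≈ 5.23 × 10^-3 eV/c.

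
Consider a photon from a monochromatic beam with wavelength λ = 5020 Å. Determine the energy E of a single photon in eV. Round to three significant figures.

2.47 eV

In SI units: λ = 5020 Å = 5.02 × 10^-7 m.
For a photon E = hc/λ, so E = 3.957 × 10^-19 J.
Converting to eV: E = 2.470 eV ≈ 2.47 eV.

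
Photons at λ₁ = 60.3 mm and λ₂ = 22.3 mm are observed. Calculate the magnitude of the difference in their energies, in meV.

0.0350 meV

Using E = hc/λ: E₁ = 3.294·10^-24 J, E₂ = 8.908·10^-24 J.
|ΔE| = |3.294·10^-24 − 8.908·10^-24| = 5.61·10^-24 J = 0.0350 meV.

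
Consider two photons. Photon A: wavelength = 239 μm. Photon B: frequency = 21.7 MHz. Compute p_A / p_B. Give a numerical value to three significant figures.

5.78 × 10^4

p_A = 2.772 × 10^-30 kg·m/s (from wavelength = 239 μm, via p = h/λ).
p_B = 4.796 × 10^-35 kg·m/s (from frequency = 21.7 MHz, via p = hf/c).
Ratio = 2.772 × 10^-30 / 4.796 × 10^-35 = 5.78 × 10^4.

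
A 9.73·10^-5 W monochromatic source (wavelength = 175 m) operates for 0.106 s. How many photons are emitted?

9.09·10^21 photons

Total energy: E_total = P·t = 9.73·10^-5 × 0.106 = 1.031·10^-5 J.
Per-photon energy: E = 1.135·10^-27 J.
N = E_total / E_photon = 9.09·10^21.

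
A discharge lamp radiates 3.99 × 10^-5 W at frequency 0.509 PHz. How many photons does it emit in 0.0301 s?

3.56 × 10^12 photons

Total energy: E_total = P·t = 3.99 × 10^-5 × 0.0301 = 1.201 × 10^-6 J.
Per-photon energy: E = 3.373 × 10^-19 J.
N = E_total / E_photon = 3.56 × 10^12.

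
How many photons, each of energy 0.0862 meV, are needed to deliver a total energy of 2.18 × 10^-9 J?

Per-photon energy: E = 1.381 × 10^-23 J (from energy = 0.0862 meV).
N = E_total / E_photon = 2.18 × 10^-9 J / 1.381 × 10^-23 J = 1.58 × 10^14.

1.58 × 10^14 photons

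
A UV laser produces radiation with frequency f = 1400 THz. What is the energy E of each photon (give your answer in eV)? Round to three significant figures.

5.79 eV

(h = 6.62607015 × 10^-34 J·s, 1 eV = 1.602176634 × 10^-19 J.)
Convert to SI: f = 1400 THz = 1.4 × 10^15 Hz.
The photon relation is E = hf, giving E = 9.276 × 10^-19 J.
Converting to eV: E = 5.790 eV ≈ 5.79 eV.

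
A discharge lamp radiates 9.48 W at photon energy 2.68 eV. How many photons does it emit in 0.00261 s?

5.76e16 photons

Total energy: E_total = P·t = 9.48 × 0.00261 = 0.02474 J.
Per-photon energy: E = 4.294e-19 J.
N = E_total / E_photon = 5.76e16.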